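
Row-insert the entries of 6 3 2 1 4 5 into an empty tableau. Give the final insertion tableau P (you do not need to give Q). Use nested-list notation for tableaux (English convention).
Insert 6: appended to row 1. P = [[6]].
Insert 3: 3 bumps 6 from row 1; 6 starts row 2. P = [[3], [6]].
Insert 2: 2 bumps 3 from row 1; 3 bumps 6 from row 2; 6 starts row 3. P = [[2], [3], [6]].
Insert 1: 1 bumps 2 from row 1; 2 bumps 3 from row 2; 3 bumps 6 from row 3; 6 starts row 4. P = [[1], [2], [3], [6]].
Insert 4: appended to row 1. P = [[1, 4], [2], [3], [6]].
Insert 5: appended to row 1. P = [[1, 4, 5], [2], [3], [6]].

So P = [[1, 4, 5], [2], [3], [6]].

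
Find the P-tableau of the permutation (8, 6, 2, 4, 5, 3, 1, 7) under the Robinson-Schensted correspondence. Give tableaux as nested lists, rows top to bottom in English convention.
After inserting 8: P = [[8]].
After inserting 6: P = [[6], [8]].
After inserting 2: P = [[2], [6], [8]].
After inserting 4: P = [[2, 4], [6], [8]].
After inserting 5: P = [[2, 4, 5], [6], [8]].
After inserting 3: P = [[2, 3, 5], [4], [6], [8]].
After inserting 1: P = [[1, 3, 5], [2], [4], [6], [8]].
After inserting 7: P = [[1, 3, 5, 7], [2], [4], [6], [8]].

So P = [[1, 3, 5, 7], [2], [4], [6], [8]].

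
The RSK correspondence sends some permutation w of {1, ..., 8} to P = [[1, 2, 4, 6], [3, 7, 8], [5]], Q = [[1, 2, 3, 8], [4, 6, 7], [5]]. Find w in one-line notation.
5 7 8 3 1 2 4 6

Reverse RSK: for i = n, n-1, ..., 1, locate i in Q, remove the corresponding corner cell from P, and reverse-bump its entry up through P; the value ejected from row 1 is w(i).

So w = 5 7 8 3 1 2 4 6.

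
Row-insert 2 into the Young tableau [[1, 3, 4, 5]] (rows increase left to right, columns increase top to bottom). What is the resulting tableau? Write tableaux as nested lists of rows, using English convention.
[[1, 2, 4, 5], [3]]

In row 1, 2 replaces 3 (the leftmost entry greater than 2); 3 is bumped to row 2. 3 starts a new row 2. The new tableau is [[1, 2, 4, 5], [3]].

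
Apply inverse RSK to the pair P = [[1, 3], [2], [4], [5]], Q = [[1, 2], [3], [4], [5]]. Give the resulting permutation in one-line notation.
2 5 4 3 1

Reverse the RSK construction: for i from n down to 1, find the cell of Q containing i, remove the entry at that cell from P, and reverse-bump it up through P; the value ejected from row 1 is w(i).

Step i=5: Q has 5 at row 4, column 1; remove 5 from row 4 of P and reverse-bump: 5 enters row 3 and ejects 4; 4 enters row 2 and ejects 2; 2 enters row 1 and ejects 1. So w(5) = 1. P is now [[2, 3], [4], [5]].
Step i=4: Q has 4 at row 3, column 1; remove 5 from row 3 of P and reverse-bump: 5 enters row 2 and ejects 4; 4 enters row 1 and ejects 3. So w(4) = 3. P is now [[2, 4], [5]].
Step i=3: Q has 3 at row 2, column 1; remove 5 from row 2 of P and reverse-bump: 5 enters row 1 and ejects 4. So w(3) = 4. P is now [[2, 5]].
Step i=2: Q has 2 at row 1, column 2; remove that cell from P, ejecting 5. So w(2) = 5. P is now [[2]].
Step i=1: Q has 1 at row 1, column 1; remove that cell from P, ejecting 2. So w(1) = 2. P is now [].

So w = 2 5 4 3 1.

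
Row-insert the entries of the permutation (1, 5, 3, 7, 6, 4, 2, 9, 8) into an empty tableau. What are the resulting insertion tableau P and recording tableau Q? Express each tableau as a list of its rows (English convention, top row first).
Insert each entry of the permutation into P by Schensted row insertion, recording in Q the position of each new cell.

Insert 1: appended to row 1. P = [[1]].
Insert 5: appended to row 1. P = [[1, 5]].
Insert 3: 3 bumps 5 from row 1; 5 starts row 2. P = [[1, 3], [5]].
Insert 7: appended to row 1. P = [[1, 3, 7], [5]].
Insert 6: 6 bumps 7 from row 1; 7 appends to row 2. P = [[1, 3, 6], [5, 7]].
Insert 4: 4 bumps 6 from row 1; 6 bumps 7 from row 2; 7 starts row 3. P = [[1, 3, 4], [5, 6], [7]].
Insert 2: 2 bumps 3 from row 1; 3 bumps 5 from row 2; 5 bumps 7 from row 3; 7 starts row 4. P = [[1, 2, 4], [3, 6], [5], [7]].
Insert 9: appended to row 1. P = [[1, 2, 4, 9], [3, 6], [5], [7]].
Insert 8: 8 bumps 9 from row 1; 9 appends to row 2. P = [[1, 2, 4, 8], [3, 6, 9], [5], [7]].

So P = [[1, 2, 4, 8], [3, 6, 9], [5], [7]], Q = [[1, 2, 4, 8], [3, 5, 9], [6], [7]].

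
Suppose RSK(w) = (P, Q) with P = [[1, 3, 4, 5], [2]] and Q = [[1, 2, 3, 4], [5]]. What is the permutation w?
Reverse the RSK construction: for i from n down to 1, find the cell of Q containing i, remove the entry at that cell from P, and reverse-bump it up through P; the value ejected from row 1 is w(i).

Step i=5: Q has 5 at row 2, column 1; remove 2 from row 2 of P and reverse-bump: 2 enters row 1 and ejects 1. So w(5) = 1. P is now [[2, 3, 4, 5]].
Step i=4: Q has 4 at row 1, column 4; remove that cell from P, ejecting 5. So w(4) = 5. P is now [[2, 3, 4]].
Step i=3: Q has 3 at row 1, column 3; remove that cell from P, ejecting 4. So w(3) = 4. P is now [[2, 3]].
Step i=2: Q has 2 at row 1, column 2; remove that cell from P, ejecting 3. So w(2) = 3. P is now [[2]].
Step i=1: Q has 1 at row 1, column 1; remove that cell from P, ejecting 2. So w(1) = 2. P is now [].

So w = 2 3 4 5 1.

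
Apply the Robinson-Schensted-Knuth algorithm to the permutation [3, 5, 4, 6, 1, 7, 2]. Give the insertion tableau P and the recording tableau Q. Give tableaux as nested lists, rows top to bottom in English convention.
Insert each entry of the permutation into P by Schensted row insertion, recording in Q the position of each new cell.

Insert 3: appended to row 1. P = [[3]], Q = [[1]].
Insert 5: appended to row 1. P = [[3, 5]], Q = [[1, 2]].
Insert 4: 4 bumps 5 from row 1; 5 starts row 2. P = [[3, 4], [5]], Q = [[1, 2], [3]].
Insert 6: appended to row 1. P = [[3, 4, 6], [5]], Q = [[1, 2, 4], [3]].
Insert 1: 1 bumps 3 from row 1; 3 bumps 5 from row 2; 5 starts row 3. P = [[1, 4, 6], [3], [5]], Q = [[1, 2, 4], [3], [5]].
Insert 7: appended to row 1. P = [[1, 4, 6, 7], [3], [5]], Q = [[1, 2, 4, 6], [3], [5]].
Insert 2: 2 bumps 4 from row 1; 4 appends to row 2. P = [[1, 2, 6, 7], [3, 4], [5]], Q = [[1, 2, 4, 6], [3, 7], [5]].

So P = [[1, 2, 6, 7], [3, 4], [5]], Q = [[1, 2, 4, 6], [3, 7], [5]].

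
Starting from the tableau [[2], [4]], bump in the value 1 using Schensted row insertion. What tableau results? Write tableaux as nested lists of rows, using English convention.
[[1], [2], [4]]

In row 1, 1 replaces 2 (the leftmost entry greater than 1); 2 is bumped to row 2. In row 2, 2 replaces 4 (the leftmost entry greater than 2); 4 is bumped to row 3. 4 starts a new row 3. The new tableau is [[1], [2], [4]].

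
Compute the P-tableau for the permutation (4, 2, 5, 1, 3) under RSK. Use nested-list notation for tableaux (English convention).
P = [[1, 3], [2, 5], [4]]

Insert 4: appended to row 1. P = [[4]].
Insert 2: 2 bumps 4 from row 1; 4 starts row 2. P = [[2], [4]].
Insert 5: appended to row 1. P = [[2, 5], [4]].
Insert 1: 1 bumps 2 from row 1; 2 bumps 4 from row 2; 4 starts row 3. P = [[1, 5], [2], [4]].
Insert 3: 3 bumps 5 from row 1; 5 appends to row 2. P = [[1, 3], [2, 5], [4]].

So P = [[1, 3], [2, 5], [4]].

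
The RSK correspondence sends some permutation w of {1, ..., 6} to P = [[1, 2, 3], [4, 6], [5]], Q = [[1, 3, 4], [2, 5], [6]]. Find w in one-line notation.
5 1 2 6 4 3

Reverse RSK: for i = n, n-1, ..., 1, locate i in Q, remove the corresponding corner cell from P, and reverse-bump its entry up through P; the value ejected from row 1 is w(i).

So w = 5 1 2 6 4 3.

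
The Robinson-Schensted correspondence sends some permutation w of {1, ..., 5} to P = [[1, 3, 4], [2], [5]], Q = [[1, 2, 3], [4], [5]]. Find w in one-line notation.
2 3 5 4 1

Reverse the RSK construction: for i from n down to 1, find the cell of Q containing i, remove the entry at that cell from P, and reverse-bump it up through P; the value ejected from row 1 is w(i).

Step i=5: Q has 5 at row 3, column 1; remove 5 from row 3 of P and reverse-bump: 5 enters row 2 and ejects 2; 2 enters row 1 and ejects 1. So w(5) = 1. P is now [[2, 3, 4], [5]].
Step i=4: Q has 4 at row 2, column 1; remove 5 from row 2 of P and reverse-bump: 5 enters row 1 and ejects 4. So w(4) = 4. P is now [[2, 3, 5]].
Step i=3: Q has 3 at row 1, column 3; remove that cell from P, ejecting 5. So w(3) = 5. P is now [[2, 3]].
Step i=2: Q has 2 at row 1, column 2; remove that cell from P, ejecting 3. So w(2) = 3. P is now [[2]].
Step i=1: Q has 1 at row 1, column 1; remove that cell from P, ejecting 2. So w(1) = 2. P is now [].

So w = 2 3 5 4 1.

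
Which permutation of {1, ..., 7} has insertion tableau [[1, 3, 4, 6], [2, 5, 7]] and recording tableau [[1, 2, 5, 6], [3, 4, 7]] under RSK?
2 5 1 3 4 7 6

Reverse the RSK construction: for i from n down to 1, find the cell of Q containing i, remove the entry at that cell from P, and reverse-bump it up through P; the value ejected from row 1 is w(i).

Step i=7: Q has 7 at row 2, column 3; remove 7 from row 2 of P and reverse-bump: 7 enters row 1 and ejects 6. So w(7) = 6. P is now [[1, 3, 4, 7], [2, 5]].
Step i=6: Q has 6 at row 1, column 4; remove that cell from P, ejecting 7. So w(6) = 7. P is now [[1, 3, 4], [2, 5]].
Step i=5: Q has 5 at row 1, column 3; remove that cell from P, ejecting 4. So w(5) = 4. P is now [[1, 3], [2, 5]].
Step i=4: Q has 4 at row 2, column 2; remove 5 from row 2 of P and reverse-bump: 5 enters row 1 and ejects 3. So w(4) = 3. P is now [[1, 5], [2]].
Step i=3: Q has 3 at row 2, column 1; remove 2 from row 2 of P and reverse-bump: 2 enters row 1 and ejects 1. So w(3) = 1. P is now [[2, 5]].
Step i=2: Q has 2 at row 1, column 2; remove that cell from P, ejecting 5. So w(2) = 5. P is now [[2]].
Step i=1: Q has 1 at row 1, column 1; remove that cell from P, ejecting 2. So w(1) = 2. P is now [].

So w = 2 5 1 3 4 7 6.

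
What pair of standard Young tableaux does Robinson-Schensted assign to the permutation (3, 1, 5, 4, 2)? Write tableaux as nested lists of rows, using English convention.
Insert each entry of the permutation into P by Schensted row insertion, recording in Q the position of each new cell.

Insert 3: appended to row 1. P = [[3]], Q = [[1]].
Insert 1: 1 bumps 3 from row 1; 3 starts row 2. P = [[1], [3]], Q = [[1], [2]].
Insert 5: appended to row 1. P = [[1, 5], [3]], Q = [[1, 3], [2]].
Insert 4: 4 bumps 5 from row 1; 5 appends to row 2. P = [[1, 4], [3, 5]], Q = [[1, 3], [2, 4]].
Insert 2: 2 bumps 4 from row 1; 4 bumps 5 from row 2; 5 starts row 3. P = [[1, 2], [3, 4], [5]], Q = [[1, 3], [2, 4], [5]].

So P = [[1, 2], [3, 4], [5]], Q = [[1, 3], [2, 4], [5]].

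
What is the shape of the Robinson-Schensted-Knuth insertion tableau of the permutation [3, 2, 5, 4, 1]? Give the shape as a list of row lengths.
Row-insert each entry into an empty tableau.

After inserting 3: P = [[3]].
After inserting 2: P = [[2], [3]].
After inserting 5: P = [[2, 5], [3]].
After inserting 4: P = [[2, 4], [3, 5]].
After inserting 1: P = [[1, 4], [2, 5], [3]].

The final insertion tableau P = [[1, 4], [2, 5], [3]] has shape [2, 2, 1].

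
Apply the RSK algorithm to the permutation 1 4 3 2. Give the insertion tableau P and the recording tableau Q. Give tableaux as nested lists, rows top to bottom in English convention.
P = [[1, 2], [3], [4]], Q = [[1, 2], [3], [4]]

Insert each entry of the permutation into P by Schensted row insertion, recording in Q the position of each new cell.

After inserting 1: P = [[1]].
After inserting 4: P = [[1, 4]].
After inserting 3: P = [[1, 3], [4]].
After inserting 2: P = [[1, 2], [3], [4]].

So P = [[1, 2], [3], [4]], Q = [[1, 2], [3], [4]].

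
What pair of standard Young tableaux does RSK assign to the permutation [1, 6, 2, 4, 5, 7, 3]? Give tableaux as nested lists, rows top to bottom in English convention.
P = [[1, 2, 3, 5, 7], [4], [6]], Q = [[1, 2, 4, 5, 6], [3], [7]]

Insert each entry of the permutation into P by Schensted row insertion, recording in Q the position of each new cell.

Insert 1: appended to row 1. P = [[1]], Q = [[1]].
Insert 6: appended to row 1. P = [[1, 6]], Q = [[1, 2]].
Insert 2: 2 bumps 6 from row 1; 6 starts row 2. P = [[1, 2], [6]], Q = [[1, 2], [3]].
Insert 4: appended to row 1. P = [[1, 2, 4], [6]], Q = [[1, 2, 4], [3]].
Insert 5: appended to row 1. P = [[1, 2, 4, 5], [6]], Q = [[1, 2, 4, 5], [3]].
Insert 7: appended to row 1. P = [[1, 2, 4, 5, 7], [6]], Q = [[1, 2, 4, 5, 6], [3]].
Insert 3: 3 bumps 4 from row 1; 4 bumps 6 from row 2; 6 starts row 3. P = [[1, 2, 3, 5, 7], [4], [6]], Q = [[1, 2, 4, 5, 6], [3], [7]].

So P = [[1, 2, 3, 5, 7], [4], [6]], Q = [[1, 2, 4, 5, 6], [3], [7]].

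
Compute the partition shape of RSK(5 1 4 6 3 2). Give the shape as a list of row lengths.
[3, 1, 1, 1]

RSK row insertion gives P = [[1, 2, 6], [3], [4], [5]], which has shape [3, 1, 1, 1].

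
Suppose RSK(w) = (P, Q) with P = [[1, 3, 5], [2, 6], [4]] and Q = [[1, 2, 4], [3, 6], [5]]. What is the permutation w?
Reverse the RSK construction: for i from n down to 1, find the cell of Q containing i, remove the entry at that cell from P, and reverse-bump it up through P; the value ejected from row 1 is w(i).

Step i=6: Q has 6 at row 2, column 2; remove 6 from row 2 of P and reverse-bump: 6 enters row 1 and ejects 5. So w(6) = 5. P is now [[1, 3, 6], [2], [4]].
Step i=5: Q has 5 at row 3, column 1; remove 4 from row 3 of P and reverse-bump: 4 enters row 2 and ejects 2; 2 enters row 1 and ejects 1. So w(5) = 1. P is now [[2, 3, 6], [4]].
Step i=4: Q has 4 at row 1, column 3; remove that cell from P, ejecting 6. So w(4) = 6. P is now [[2, 3], [4]].
Step i=3: Q has 3 at row 2, column 1; remove 4 from row 2 of P and reverse-bump: 4 enters row 1 and ejects 3. So w(3) = 3. P is now [[2, 4]].
Step i=2: Q has 2 at row 1, column 2; remove that cell from P, ejecting 4. So w(2) = 4. P is now [[2]].
Step i=1: Q has 1 at row 1, column 1; remove that cell from P, ejecting 2. So w(1) = 2. P is now [].

So w = 2 4 3 6 1 5.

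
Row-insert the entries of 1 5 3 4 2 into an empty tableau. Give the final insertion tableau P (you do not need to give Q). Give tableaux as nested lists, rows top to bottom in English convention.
P = [[1, 2, 4], [3], [5]]

Insert 1: appended to row 1. P = [[1]].
Insert 5: appended to row 1. P = [[1, 5]].
Insert 3: 3 bumps 5 from row 1; 5 starts row 2. P = [[1, 3], [5]].
Insert 4: appended to row 1. P = [[1, 3, 4], [5]].
Insert 2: 2 bumps 3 from row 1; 3 bumps 5 from row 2; 5 starts row 3. P = [[1, 2, 4], [3], [5]].

So P = [[1, 2, 4], [3], [5]].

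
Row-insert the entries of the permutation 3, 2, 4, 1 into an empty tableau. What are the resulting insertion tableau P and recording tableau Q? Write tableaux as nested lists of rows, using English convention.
Insert each entry of the permutation into P by Schensted row insertion, recording in Q the position of each new cell.

After inserting 3: P = [[3]].
After inserting 2: P = [[2], [3]].
After inserting 4: P = [[2, 4], [3]].
After inserting 1: P = [[1, 4], [2], [3]].

So P = [[1, 4], [2], [3]], Q = [[1, 3], [2], [4]].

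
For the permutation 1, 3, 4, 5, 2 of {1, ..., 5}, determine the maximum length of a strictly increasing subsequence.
4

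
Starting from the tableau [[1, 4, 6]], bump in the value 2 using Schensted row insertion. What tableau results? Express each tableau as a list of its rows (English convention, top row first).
[[1, 2, 6], [4]]

In row 1, 2 replaces 4 (the leftmost entry greater than 2); 4 is bumped to row 2. 4 starts a new row 2. The new tableau is [[1, 2, 6], [4]].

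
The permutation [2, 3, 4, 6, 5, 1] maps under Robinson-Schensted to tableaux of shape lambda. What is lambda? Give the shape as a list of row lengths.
[4, 1, 1]

RSK row insertion gives P = [[1, 3, 4, 5], [2], [6]], which has shape [4, 1, 1].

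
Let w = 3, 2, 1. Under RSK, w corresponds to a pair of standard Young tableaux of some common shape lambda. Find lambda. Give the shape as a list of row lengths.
Row-insert each entry into an empty tableau.

After inserting 3: P = [[3]].
After inserting 2: P = [[2], [3]].
After inserting 1: P = [[1], [2], [3]].

The final insertion tableau P = [[1], [2], [3]] has shape [1, 1, 1].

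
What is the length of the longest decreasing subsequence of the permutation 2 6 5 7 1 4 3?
4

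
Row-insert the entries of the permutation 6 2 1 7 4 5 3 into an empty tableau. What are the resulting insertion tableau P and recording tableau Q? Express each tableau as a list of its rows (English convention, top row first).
P = [[1, 3, 5], [2, 4], [6, 7]], Q = [[1, 4, 6], [2, 5], [3, 7]]

Insert each entry of the permutation into P by Schensted row insertion, recording in Q the position of each new cell.

Insert 6: appended to row 1. P = [[6]], Q = [[1]].
Insert 2: 2 bumps 6 from row 1; 6 starts row 2. P = [[2], [6]], Q = [[1], [2]].
Insert 1: 1 bumps 2 from row 1; 2 bumps 6 from row 2; 6 starts row 3. P = [[1], [2], [6]], Q = [[1], [2], [3]].
Insert 7: appended to row 1. P = [[1, 7], [2], [6]], Q = [[1, 4], [2], [3]].
Insert 4: 4 bumps 7 from row 1; 7 appends to row 2. P = [[1, 4], [2, 7], [6]], Q = [[1, 4], [2, 5], [3]].
Insert 5: appended to row 1. P = [[1, 4, 5], [2, 7], [6]], Q = [[1, 4, 6], [2, 5], [3]].
Insert 3: 3 bumps 4 from row 1; 4 bumps 7 from row 2; 7 appends to row 3. P = [[1, 3, 5], [2, 4], [6, 7]], Q = [[1, 4, 6], [2, 5], [3, 7]].

So P = [[1, 3, 5], [2, 4], [6, 7]], Q = [[1, 4, 6], [2, 5], [3, 7]].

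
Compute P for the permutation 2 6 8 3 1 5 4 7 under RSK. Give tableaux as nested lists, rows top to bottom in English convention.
Insert 2: appended to row 1. P = [[2]].
Insert 6: appended to row 1. P = [[2, 6]].
Insert 8: appended to row 1. P = [[2, 6, 8]].
Insert 3: 3 bumps 6 from row 1; 6 starts row 2. P = [[2, 3, 8], [6]].
Insert 1: 1 bumps 2 from row 1; 2 bumps 6 from row 2; 6 starts row 3. P = [[1, 3, 8], [2], [6]].
Insert 5: 5 bumps 8 from row 1; 8 appends to row 2. P = [[1, 3, 5], [2, 8], [6]].
Insert 4: 4 bumps 5 from row 1; 5 bumps 8 from row 2; 8 appends to row 3. P = [[1, 3, 4], [2, 5], [6, 8]].
Insert 7: appended to row 1. P = [[1, 3, 4, 7], [2, 5], [6, 8]].

So P = [[1, 3, 4, 7], [2, 5], [6, 8]].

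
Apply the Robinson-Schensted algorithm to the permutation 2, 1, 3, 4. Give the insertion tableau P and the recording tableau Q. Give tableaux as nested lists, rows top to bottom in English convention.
P = [[1, 3, 4], [2]], Q = [[1, 3, 4], [2]]

Insert each entry of the permutation into P by Schensted row insertion, recording in Q the position of each new cell.

Insert 2: appended to row 1. P = [[2]].
Insert 1: 1 bumps 2 from row 1; 2 starts row 2. P = [[1], [2]].
Insert 3: appended to row 1. P = [[1, 3], [2]].
Insert 4: appended to row 1. P = [[1, 3, 4], [2]].

So P = [[1, 3, 4], [2]], Q = [[1, 3, 4], [2]].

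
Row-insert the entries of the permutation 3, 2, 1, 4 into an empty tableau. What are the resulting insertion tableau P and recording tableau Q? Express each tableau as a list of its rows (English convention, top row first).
Insert each entry of the permutation into P by Schensted row insertion, recording in Q the position of each new cell.

After inserting 3: P = [[3]].
After inserting 2: P = [[2], [3]].
After inserting 1: P = [[1], [2], [3]].
After inserting 4: P = [[1, 4], [2], [3]].

So P = [[1, 4], [2], [3]], Q = [[1, 4], [2], [3]].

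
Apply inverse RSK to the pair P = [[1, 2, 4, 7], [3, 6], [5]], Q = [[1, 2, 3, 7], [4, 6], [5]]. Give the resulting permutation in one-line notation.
1 5 6 3 2 4 7

Reverse the RSK construction: for i from n down to 1, find the cell of Q containing i, remove the entry at that cell from P, and reverse-bump it up through P; the value ejected from row 1 is w(i).

Step i=7: Q has 7 at row 1, column 4; remove that cell from P, ejecting 7. So w(7) = 7. P is now [[1, 2, 4], [3, 6], [5]].
Step i=6: Q has 6 at row 2, column 2; remove 6 from row 2 of P and reverse-bump: 6 enters row 1 and ejects 4. So w(6) = 4. P is now [[1, 2, 6], [3], [5]].
Step i=5: Q has 5 at row 3, column 1; remove 5 from row 3 of P and reverse-bump: 5 enters row 2 and ejects 3; 3 enters row 1 and ejects 2. So w(5) = 2. P is now [[1, 3, 6], [5]].
Step i=4: Q has 4 at row 2, column 1; remove 5 from row 2 of P and reverse-bump: 5 enters row 1 and ejects 3. So w(4) = 3. P is now [[1, 5, 6]].
Step i=3: Q has 3 at row 1, column 3; remove that cell from P, ejecting 6. So w(3) = 6. P is now [[1, 5]].
Step i=2: Q has 2 at row 1, column 2; remove that cell from P, ejecting 5. So w(2) = 5. P is now [[1]].
Step i=1: Q has 1 at row 1, column 1; remove that cell from P, ejecting 1. So w(1) = 1. P is now [].

So w = 1 5 6 3 2 4 7.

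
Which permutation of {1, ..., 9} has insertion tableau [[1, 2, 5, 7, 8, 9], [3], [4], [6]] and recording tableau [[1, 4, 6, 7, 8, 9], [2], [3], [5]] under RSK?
Reverse the RSK construction: for i from n down to 1, find the cell of Q containing i, remove the entry at that cell from P, and reverse-bump it up through P; the value ejected from row 1 is w(i).

Step i=9: Q has 9 at row 1, column 6; remove that cell from P, ejecting 9. So w(9) = 9. P is now [[1, 2, 5, 7, 8], [3], [4], [6]].
Step i=8: Q has 8 at row 1, column 5; remove that cell from P, ejecting 8. So w(8) = 8. P is now [[1, 2, 5, 7], [3], [4], [6]].
Step i=7: Q has 7 at row 1, column 4; remove that cell from P, ejecting 7. So w(7) = 7. P is now [[1, 2, 5], [3], [4], [6]].
Step i=6: Q has 6 at row 1, column 3; remove that cell from P, ejecting 5. So w(6) = 5. P is now [[1, 2], [3], [4], [6]].
Step i=5: Q has 5 at row 4, column 1; remove 6 from row 4 of P and reverse-bump: 6 enters row 3 and ejects 4; 4 enters row 2 and ejects 3; 3 enters row 1 and ejects 2. So w(5) = 2. P is now [[1, 3], [4], [6]].
Step i=4: Q has 4 at row 1, column 2; remove that cell from P, ejecting 3. So w(4) = 3. P is now [[1], [4], [6]].
Step i=3: Q has 3 at row 3, column 1; remove 6 from row 3 of P and reverse-bump: 6 enters row 2 and ejects 4; 4 enters row 1 and ejects 1. So w(3) = 1. P is now [[4], [6]].
Step i=2: Q has 2 at row 2, column 1; remove 6 from row 2 of P and reverse-bump: 6 enters row 1 and ejects 4. So w(2) = 4. P is now [[6]].
Step i=1: Q has 1 at row 1, column 1; remove that cell from P, ejecting 6. So w(1) = 6. P is now [].

So w = 6 4 1 3 2 5 7 8 9.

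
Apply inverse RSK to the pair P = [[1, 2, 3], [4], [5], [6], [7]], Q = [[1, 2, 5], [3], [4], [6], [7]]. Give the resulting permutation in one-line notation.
1 7 6 2 5 4 3

Reverse the RSK construction: for i from n down to 1, find the cell of Q containing i, remove the entry at that cell from P, and reverse-bump it up through P; the value ejected from row 1 is w(i).

Step i=7: Q has 7 at row 5, column 1; remove 7 from row 5 of P and reverse-bump: 7 enters row 4 and ejects 6; 6 enters row 3 and ejects 5; 5 enters row 2 and ejects 4; 4 enters row 1 and ejects 3. So w(7) = 3. P is now [[1, 2, 4], [5], [6], [7]].
Step i=6: Q has 6 at row 4, column 1; remove 7 from row 4 of P and reverse-bump: 7 enters row 3 and ejects 6; 6 enters row 2 and ejects 5; 5 enters row 1 and ejects 4. So w(6) = 4. P is now [[1, 2, 5], [6], [7]].
Step i=5: Q has 5 at row 1, column 3; remove that cell from P, ejecting 5. So w(5) = 5. P is now [[1, 2], [6], [7]].
Step i=4: Q has 4 at row 3, column 1; remove 7 from row 3 of P and reverse-bump: 7 enters row 2 and ejects 6; 6 enters row 1 and ejects 2. So w(4) = 2. P is now [[1, 6], [7]].
Step i=3: Q has 3 at row 2, column 1; remove 7 from row 2 of P and reverse-bump: 7 enters row 1 and ejects 6. So w(3) = 6. P is now [[1, 7]].
Step i=2: Q has 2 at row 1, column 2; remove that cell from P, ejecting 7. So w(2) = 7. P is now [[1]].
Step i=1: Q has 1 at row 1, column 1; remove that cell from P, ejecting 1. So w(1) = 1. P is now [].

So w = 1 7 6 2 5 4 3.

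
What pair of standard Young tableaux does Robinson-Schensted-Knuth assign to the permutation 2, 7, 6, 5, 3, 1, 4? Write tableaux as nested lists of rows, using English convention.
P = [[1, 3, 4], [2], [5], [6], [7]], Q = [[1, 2, 7], [3], [4], [5], [6]]

Insert each entry of the permutation into P by Schensted row insertion, recording in Q the position of each new cell.

Insert 2: appended to row 1. P = [[2]].
Insert 7: appended to row 1. P = [[2, 7]].
Insert 6: 6 bumps 7 from row 1; 7 starts row 2. P = [[2, 6], [7]].
Insert 5: 5 bumps 6 from row 1; 6 bumps 7 from row 2; 7 starts row 3. P = [[2, 5], [6], [7]].
Insert 3: 3 bumps 5 from row 1; 5 bumps 6 from row 2; 6 bumps 7 from row 3; 7 starts row 4. P = [[2, 3], [5], [6], [7]].
Insert 1: 1 bumps 2 from row 1; 2 bumps 5 from row 2; 5 bumps 6 from row 3; 6 bumps 7 from row 4; 7 starts row 5. P = [[1, 3], [2], [5], [6], [7]].
Insert 4: appended to row 1. P = [[1, 3, 4], [2], [5], [6], [7]].

So P = [[1, 3, 4], [2], [5], [6], [7]], Q = [[1, 2, 7], [3], [4], [5], [6]].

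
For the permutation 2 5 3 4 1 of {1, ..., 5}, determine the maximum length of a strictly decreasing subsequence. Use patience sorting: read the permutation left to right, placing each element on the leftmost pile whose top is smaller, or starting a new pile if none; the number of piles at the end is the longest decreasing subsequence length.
2: new pile. tops = [2]
5: onto pile 1 (replacing 2). tops = [5]
3: new pile. tops = [5, 3]
4: onto pile 2 (replacing 3). tops = [5, 4]
1: new pile. tops = [5, 4, 1]

3 piles, so the longest decreasing subsequence has length 3.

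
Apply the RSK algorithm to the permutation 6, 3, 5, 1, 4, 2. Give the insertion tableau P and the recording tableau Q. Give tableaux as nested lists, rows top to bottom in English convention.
P = [[1, 2], [3, 4], [5], [6]], Q = [[1, 3], [2, 5], [4], [6]]

Insert each entry of the permutation into P by Schensted row insertion, recording in Q the position of each new cell.

Insert 6: appended to row 1. P = [[6]], Q = [[1]].
Insert 3: 3 bumps 6 from row 1; 6 starts row 2. P = [[3], [6]], Q = [[1], [2]].
Insert 5: appended to row 1. P = [[3, 5], [6]], Q = [[1, 3], [2]].
Insert 1: 1 bumps 3 from row 1; 3 bumps 6 from row 2; 6 starts row 3. P = [[1, 5], [3], [6]], Q = [[1, 3], [2], [4]].
Insert 4: 4 bumps 5 from row 1; 5 appends to row 2. P = [[1, 4], [3, 5], [6]], Q = [[1, 3], [2, 5], [4]].
Insert 2: 2 bumps 4 from row 1; 4 bumps 5 from row 2; 5 bumps 6 from row 3; 6 starts row 4. P = [[1, 2], [3, 4], [5], [6]], Q = [[1, 3], [2, 5], [4], [6]].

So P = [[1, 2], [3, 4], [5], [6]], Q = [[1, 3], [2, 5], [4], [6]].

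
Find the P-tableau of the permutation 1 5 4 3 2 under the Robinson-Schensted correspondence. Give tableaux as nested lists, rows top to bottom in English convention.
P = [[1, 2], [3], [4], [5]]

Insert 1: appended to row 1. P = [[1]].
Insert 5: appended to row 1. P = [[1, 5]].
Insert 4: 4 bumps 5 from row 1; 5 starts row 2. P = [[1, 4], [5]].
Insert 3: 3 bumps 4 from row 1; 4 bumps 5 from row 2; 5 starts row 3. P = [[1, 3], [4], [5]].
Insert 2: 2 bumps 3 from row 1; 3 bumps 4 from row 2; 4 bumps 5 from row 3; 5 starts row 4. P = [[1, 2], [3], [4], [5]].

So P = [[1, 2], [3], [4], [5]].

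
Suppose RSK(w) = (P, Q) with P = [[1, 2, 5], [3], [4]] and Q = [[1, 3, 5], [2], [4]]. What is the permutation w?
Reverse the RSK construction: for i from n down to 1, find the cell of Q containing i, remove the entry at that cell from P, and reverse-bump it up through P; the value ejected from row 1 is w(i).

Step i=5: Q has 5 at row 1, column 3; remove that cell from P, ejecting 5. So w(5) = 5. P is now [[1, 2], [3], [4]].
Step i=4: Q has 4 at row 3, column 1; remove 4 from row 3 of P and reverse-bump: 4 enters row 2 and ejects 3; 3 enters row 1 and ejects 2. So w(4) = 2. P is now [[1, 3], [4]].
Step i=3: Q has 3 at row 1, column 2; remove that cell from P, ejecting 3. So w(3) = 3. P is now [[1], [4]].
Step i=2: Q has 2 at row 2, column 1; remove 4 from row 2 of P and reverse-bump: 4 enters row 1 and ejects 1. So w(2) = 1. P is now [[4]].
Step i=1: Q has 1 at row 1, column 1; remove that cell from P, ejecting 4. So w(1) = 4. P is now [].

So w = 4 1 3 2 5.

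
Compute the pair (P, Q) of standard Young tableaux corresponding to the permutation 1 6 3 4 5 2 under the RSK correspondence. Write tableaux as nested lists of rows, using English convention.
Insert each entry of the permutation into P by Schensted row insertion, recording in Q the position of each new cell.

After inserting 1: P = [[1]].
After inserting 6: P = [[1, 6]].
After inserting 3: P = [[1, 3], [6]].
After inserting 4: P = [[1, 3, 4], [6]].
After inserting 5: P = [[1, 3, 4, 5], [6]].
After inserting 2: P = [[1, 2, 4, 5], [3], [6]].

So P = [[1, 2, 4, 5], [3], [6]], Q = [[1, 2, 4, 5], [3], [6]].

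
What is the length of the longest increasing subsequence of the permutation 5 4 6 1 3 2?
2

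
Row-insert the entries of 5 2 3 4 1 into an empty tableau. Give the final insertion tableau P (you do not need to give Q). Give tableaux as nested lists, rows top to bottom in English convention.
Insert 5: appended to row 1. P = [[5]].
Insert 2: 2 bumps 5 from row 1; 5 starts row 2. P = [[2], [5]].
Insert 3: appended to row 1. P = [[2, 3], [5]].
Insert 4: appended to row 1. P = [[2, 3, 4], [5]].
Insert 1: 1 bumps 2 from row 1; 2 bumps 5 from row 2; 5 starts row 3. P = [[1, 3, 4], [2], [5]].

So P = [[1, 3, 4], [2], [5]].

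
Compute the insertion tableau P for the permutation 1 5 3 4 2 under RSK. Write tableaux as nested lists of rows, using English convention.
P = [[1, 2, 4], [3], [5]]

After inserting 1: P = [[1]].
After inserting 5: P = [[1, 5]].
After inserting 3: P = [[1, 3], [5]].
After inserting 4: P = [[1, 3, 4], [5]].
After inserting 2: P = [[1, 2, 4], [3], [5]].

So P = [[1, 2, 4], [3], [5]].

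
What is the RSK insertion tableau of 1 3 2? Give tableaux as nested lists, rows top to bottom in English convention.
Insert 1: appended to row 1. P = [[1]].
Insert 3: appended to row 1. P = [[1, 3]].
Insert 2: 2 bumps 3 from row 1; 3 starts row 2. P = [[1, 2], [3]].

So P = [[1, 2], [3]].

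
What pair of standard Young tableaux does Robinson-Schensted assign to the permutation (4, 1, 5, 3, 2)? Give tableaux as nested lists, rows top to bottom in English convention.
Insert each entry of the permutation into P by Schensted row insertion, recording in Q the position of each new cell.

Insert 4: appended to row 1. P = [[4]].
Insert 1: 1 bumps 4 from row 1; 4 starts row 2. P = [[1], [4]].
Insert 5: appended to row 1. P = [[1, 5], [4]].
Insert 3: 3 bumps 5 from row 1; 5 appends to row 2. P = [[1, 3], [4, 5]].
Insert 2: 2 bumps 3 from row 1; 3 bumps 4 from row 2; 4 starts row 3. P = [[1, 2], [3, 5], [4]].

So P = [[1, 2], [3, 5], [4]], Q = [[1, 3], [2, 4], [5]].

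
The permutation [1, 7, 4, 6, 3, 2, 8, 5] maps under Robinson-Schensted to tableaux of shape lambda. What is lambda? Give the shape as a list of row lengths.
RSK row insertion gives P = [[1, 2, 5, 8], [3, 6], [4], [7]], which has shape [4, 2, 1, 1].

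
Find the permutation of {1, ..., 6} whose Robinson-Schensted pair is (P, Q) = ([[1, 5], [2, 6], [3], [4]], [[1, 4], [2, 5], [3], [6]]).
4 3 2 6 5 1

Reverse the RSK construction: for i from n down to 1, find the cell of Q containing i, remove the entry at that cell from P, and reverse-bump it up through P; the value ejected from row 1 is w(i).

Step i=6: Q has 6 at row 4, column 1; remove 4 from row 4 of P and reverse-bump: 4 enters row 3 and ejects 3; 3 enters row 2 and ejects 2; 2 enters row 1 and ejects 1. So w(6) = 1. P is now [[2, 5], [3, 6], [4]].
Step i=5: Q has 5 at row 2, column 2; remove 6 from row 2 of P and reverse-bump: 6 enters row 1 and ejects 5. So w(5) = 5. P is now [[2, 6], [3], [4]].
Step i=4: Q has 4 at row 1, column 2; remove that cell from P, ejecting 6. So w(4) = 6. P is now [[2], [3], [4]].
Step i=3: Q has 3 at row 3, column 1; remove 4 from row 3 of P and reverse-bump: 4 enters row 2 and ejects 3; 3 enters row 1 and ejects 2. So w(3) = 2. P is now [[3], [4]].
Step i=2: Q has 2 at row 2, column 1; remove 4 from row 2 of P and reverse-bump: 4 enters row 1 and ejects 3. So w(2) = 3. P is now [[4]].
Step i=1: Q has 1 at row 1, column 1; remove that cell from P, ejecting 4. So w(1) = 4. P is now [].

So w = 4 3 2 6 5 1.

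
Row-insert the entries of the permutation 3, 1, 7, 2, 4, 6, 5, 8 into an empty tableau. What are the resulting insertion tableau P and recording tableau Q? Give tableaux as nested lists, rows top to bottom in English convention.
P = [[1, 2, 4, 5, 8], [3, 6], [7]], Q = [[1, 3, 5, 6, 8], [2, 4], [7]]

Insert each entry of the permutation into P by Schensted row insertion, recording in Q the position of each new cell.

After inserting 3: P = [[3]].
After inserting 1: P = [[1], [3]].
After inserting 7: P = [[1, 7], [3]].
After inserting 2: P = [[1, 2], [3, 7]].
After inserting 4: P = [[1, 2, 4], [3, 7]].
After inserting 6: P = [[1, 2, 4, 6], [3, 7]].
After inserting 5: P = [[1, 2, 4, 5], [3, 6], [7]].
After inserting 8: P = [[1, 2, 4, 5, 8], [3, 6], [7]].

So P = [[1, 2, 4, 5, 8], [3, 6], [7]], Q = [[1, 3, 5, 6, 8], [2, 4], [7]].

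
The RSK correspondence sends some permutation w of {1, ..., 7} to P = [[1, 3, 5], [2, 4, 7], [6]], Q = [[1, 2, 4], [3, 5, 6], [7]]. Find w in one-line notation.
2 6 1 7 4 5 3

Reverse the RSK construction: for i from n down to 1, find the cell of Q containing i, remove the entry at that cell from P, and reverse-bump it up through P; the value ejected from row 1 is w(i).

Step i=7: Q has 7 at row 3, column 1; remove 6 from row 3 of P and reverse-bump: 6 enters row 2 and ejects 4; 4 enters row 1 and ejects 3. So w(7) = 3. P is now [[1, 4, 5], [2, 6, 7]].
Step i=6: Q has 6 at row 2, column 3; remove 7 from row 2 of P and reverse-bump: 7 enters row 1 and ejects 5. So w(6) = 5. P is now [[1, 4, 7], [2, 6]].
Step i=5: Q has 5 at row 2, column 2; remove 6 from row 2 of P and reverse-bump: 6 enters row 1 and ejects 4. So w(5) = 4. P is now [[1, 6, 7], [2]].
Step i=4: Q has 4 at row 1, column 3; remove that cell from P, ejecting 7. So w(4) = 7. P is now [[1, 6], [2]].
Step i=3: Q has 3 at row 2, column 1; remove 2 from row 2 of P and reverse-bump: 2 enters row 1 and ejects 1. So w(3) = 1. P is now [[2, 6]].
Step i=2: Q has 2 at row 1, column 2; remove that cell from P, ejecting 6. So w(2) = 6. P is now [[2]].
Step i=1: Q has 1 at row 1, column 1; remove that cell from P, ejecting 2. So w(1) = 2. P is now [].

So w = 2 6 1 7 4 5 3.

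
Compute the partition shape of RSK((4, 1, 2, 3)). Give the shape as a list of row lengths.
Row-insert each entry into an empty tableau.

After inserting 4: P = [[4]].
After inserting 1: P = [[1], [4]].
After inserting 2: P = [[1, 2], [4]].
After inserting 3: P = [[1, 2, 3], [4]].

The final insertion tableau P = [[1, 2, 3], [4]] has shape [3, 1].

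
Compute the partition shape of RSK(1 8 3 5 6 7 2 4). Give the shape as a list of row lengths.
[5, 2, 1]

Row-insert each entry into an empty tableau.

After inserting 1: P = [[1]].
After inserting 8: P = [[1, 8]].
After inserting 3: P = [[1, 3], [8]].
After inserting 5: P = [[1, 3, 5], [8]].
After inserting 6: P = [[1, 3, 5, 6], [8]].
After inserting 7: P = [[1, 3, 5, 6, 7], [8]].
After inserting 2: P = [[1, 2, 5, 6, 7], [3], [8]].
After inserting 4: P = [[1, 2, 4, 6, 7], [3, 5], [8]].

The final insertion tableau P = [[1, 2, 4, 6, 7], [3, 5], [8]] has shape [5, 2, 1].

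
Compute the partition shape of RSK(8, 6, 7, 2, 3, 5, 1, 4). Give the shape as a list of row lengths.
Row-insert each entry into an empty tableau.

After inserting 8: P = [[8]].
After inserting 6: P = [[6], [8]].
After inserting 7: P = [[6, 7], [8]].
After inserting 2: P = [[2, 7], [6], [8]].
After inserting 3: P = [[2, 3], [6, 7], [8]].
After inserting 5: P = [[2, 3, 5], [6, 7], [8]].
After inserting 1: P = [[1, 3, 5], [2, 7], [6], [8]].
After inserting 4: P = [[1, 3, 4], [2, 5], [6, 7], [8]].

The final insertion tableau P = [[1, 3, 4], [2, 5], [6, 7], [8]] has shape [3, 2, 2, 1].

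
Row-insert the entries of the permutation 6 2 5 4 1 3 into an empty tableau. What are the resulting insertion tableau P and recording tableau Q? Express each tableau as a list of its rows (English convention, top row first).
Insert each entry of the permutation into P by Schensted row insertion, recording in Q the position of each new cell.

Insert 6: appended to row 1. P = [[6]].
Insert 2: 2 bumps 6 from row 1; 6 starts row 2. P = [[2], [6]].
Insert 5: appended to row 1. P = [[2, 5], [6]].
Insert 4: 4 bumps 5 from row 1; 5 bumps 6 from row 2; 6 starts row 3. P = [[2, 4], [5], [6]].
Insert 1: 1 bumps 2 from row 1; 2 bumps 5 from row 2; 5 bumps 6 from row 3; 6 starts row 4. P = [[1, 4], [2], [5], [6]].
Insert 3: 3 bumps 4 from row 1; 4 appends to row 2. P = [[1, 3], [2, 4], [5], [6]].

So P = [[1, 3], [2, 4], [5], [6]], Q = [[1, 3], [2, 6], [4], [5]].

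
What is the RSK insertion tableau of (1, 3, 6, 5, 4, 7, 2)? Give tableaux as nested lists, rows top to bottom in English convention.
After inserting 1: P = [[1]].
After inserting 3: P = [[1, 3]].
After inserting 6: P = [[1, 3, 6]].
After inserting 5: P = [[1, 3, 5], [6]].
After inserting 4: P = [[1, 3, 4], [5], [6]].
After inserting 7: P = [[1, 3, 4, 7], [5], [6]].
After inserting 2: P = [[1, 2, 4, 7], [3], [5], [6]].

So P = [[1, 2, 4, 7], [3], [5], [6]].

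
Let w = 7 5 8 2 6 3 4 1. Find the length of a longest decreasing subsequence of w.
4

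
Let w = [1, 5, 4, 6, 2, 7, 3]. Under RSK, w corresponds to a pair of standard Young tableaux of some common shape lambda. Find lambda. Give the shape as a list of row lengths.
[4, 2, 1]

Row-insert each entry into an empty tableau.

After inserting 1: P = [[1]].
After inserting 5: P = [[1, 5]].
After inserting 4: P = [[1, 4], [5]].
After inserting 6: P = [[1, 4, 6], [5]].
After inserting 2: P = [[1, 2, 6], [4], [5]].
After inserting 7: P = [[1, 2, 6, 7], [4], [5]].
After inserting 3: P = [[1, 2, 3, 7], [4, 6], [5]].

The final insertion tableau P = [[1, 2, 3, 7], [4, 6], [5]] has shape [4, 2, 1].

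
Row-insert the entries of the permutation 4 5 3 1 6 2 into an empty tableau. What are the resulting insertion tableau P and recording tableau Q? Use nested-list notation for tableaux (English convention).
P = [[1, 2, 6], [3, 5], [4]], Q = [[1, 2, 5], [3, 6], [4]]

Insert each entry of the permutation into P by Schensted row insertion, recording in Q the position of each new cell.

Insert 4: appended to row 1. P = [[4]].
Insert 5: appended to row 1. P = [[4, 5]].
Insert 3: 3 bumps 4 from row 1; 4 starts row 2. P = [[3, 5], [4]].
Insert 1: 1 bumps 3 from row 1; 3 bumps 4 from row 2; 4 starts row 3. P = [[1, 5], [3], [4]].
Insert 6: appended to row 1. P = [[1, 5, 6], [3], [4]].
Insert 2: 2 bumps 5 from row 1; 5 appends to row 2. P = [[1, 2, 6], [3, 5], [4]].

So P = [[1, 2, 6], [3, 5], [4]], Q = [[1, 2, 5], [3, 6], [4]].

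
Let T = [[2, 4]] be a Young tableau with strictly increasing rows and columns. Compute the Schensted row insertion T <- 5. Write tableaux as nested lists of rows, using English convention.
5 is larger than every entry of row 1, so it is appended to row 1. The new tableau is [[2, 4, 5]].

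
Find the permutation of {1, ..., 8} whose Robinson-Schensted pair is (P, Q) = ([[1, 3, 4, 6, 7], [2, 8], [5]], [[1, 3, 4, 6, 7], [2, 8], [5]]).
5 2 3 4 1 6 8 7

Reverse RSK: for i = n, n-1, ..., 1, locate i in Q, remove the corresponding corner cell from P, and reverse-bump its entry up through P; the value ejected from row 1 is w(i).

So w = 5 2 3 4 1 6 8 7.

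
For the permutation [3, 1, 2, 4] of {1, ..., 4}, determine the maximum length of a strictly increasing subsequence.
3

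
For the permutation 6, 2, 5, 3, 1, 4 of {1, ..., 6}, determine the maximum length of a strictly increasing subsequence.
3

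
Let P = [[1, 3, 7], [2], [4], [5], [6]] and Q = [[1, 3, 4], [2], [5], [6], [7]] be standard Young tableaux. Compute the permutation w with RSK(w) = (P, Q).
Reverse RSK: for i = n, n-1, ..., 1, locate i in Q, remove the corresponding corner cell from P, and reverse-bump its entry up through P; the value ejected from row 1 is w(i).

So w = 6 2 5 7 4 3 1.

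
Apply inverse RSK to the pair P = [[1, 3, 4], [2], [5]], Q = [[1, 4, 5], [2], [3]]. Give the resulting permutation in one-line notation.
5 2 1 3 4

Reverse the RSK construction: for i from n down to 1, find the cell of Q containing i, remove the entry at that cell from P, and reverse-bump it up through P; the value ejected from row 1 is w(i).

Step i=5: Q has 5 at row 1, column 3; remove that cell from P, ejecting 4. So w(5) = 4. P is now [[1, 3], [2], [5]].
Step i=4: Q has 4 at row 1, column 2; remove that cell from P, ejecting 3. So w(4) = 3. P is now [[1], [2], [5]].
Step i=3: Q has 3 at row 3, column 1; remove 5 from row 3 of P and reverse-bump: 5 enters row 2 and ejects 2; 2 enters row 1 and ejects 1. So w(3) = 1. P is now [[2], [5]].
Step i=2: Q has 2 at row 2, column 1; remove 5 from row 2 of P and reverse-bump: 5 enters row 1 and ejects 2. So w(2) = 2. P is now [[5]].
Step i=1: Q has 1 at row 1, column 1; remove that cell from P, ejecting 5. So w(1) = 5. P is now [].

So w = 5 2 1 3 4.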